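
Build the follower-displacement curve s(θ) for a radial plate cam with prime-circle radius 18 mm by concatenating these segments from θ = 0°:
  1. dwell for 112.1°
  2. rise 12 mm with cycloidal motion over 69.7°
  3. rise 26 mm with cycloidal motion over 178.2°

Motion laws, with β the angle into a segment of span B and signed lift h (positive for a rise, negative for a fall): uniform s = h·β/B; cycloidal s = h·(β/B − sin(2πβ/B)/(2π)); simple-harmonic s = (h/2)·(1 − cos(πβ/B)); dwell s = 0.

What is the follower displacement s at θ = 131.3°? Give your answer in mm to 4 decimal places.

seg 1 [0°–112.1°] dwell: s stays 0.0000
seg 2 [112.1°–181.8°] cycloidal, h=12: θ=131.3° here. β=19.2, B=69.7. 12·(0.2755 − sin(2π·0.2755)/(2π)) = 1.4201 → s = 1.4201

1.4201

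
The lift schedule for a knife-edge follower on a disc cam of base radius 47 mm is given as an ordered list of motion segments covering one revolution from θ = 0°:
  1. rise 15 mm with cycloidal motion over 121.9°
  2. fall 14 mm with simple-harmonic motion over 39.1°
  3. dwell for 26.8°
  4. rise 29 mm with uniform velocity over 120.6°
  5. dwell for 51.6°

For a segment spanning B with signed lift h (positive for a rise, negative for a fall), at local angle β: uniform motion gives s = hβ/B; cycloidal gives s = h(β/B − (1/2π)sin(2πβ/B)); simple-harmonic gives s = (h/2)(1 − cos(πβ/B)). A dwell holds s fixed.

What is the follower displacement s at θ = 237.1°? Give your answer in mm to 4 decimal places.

seg 1 [0°–121.9°] cycloidal, h=15: full span → s += 15 → s = 15.0000
seg 2 [121.9°–161°] simple-harmonic, h=-14: full span → s += -14 → s = 1.0000
seg 3 [161°–187.8°] dwell: s stays 1.0000
seg 4 [187.8°–308.4°] uniform, h=29: θ=237.1° here. β=49.3, B=120.6. 29·49.3/120.6 = 11.8549 → s = 12.8549

12.8549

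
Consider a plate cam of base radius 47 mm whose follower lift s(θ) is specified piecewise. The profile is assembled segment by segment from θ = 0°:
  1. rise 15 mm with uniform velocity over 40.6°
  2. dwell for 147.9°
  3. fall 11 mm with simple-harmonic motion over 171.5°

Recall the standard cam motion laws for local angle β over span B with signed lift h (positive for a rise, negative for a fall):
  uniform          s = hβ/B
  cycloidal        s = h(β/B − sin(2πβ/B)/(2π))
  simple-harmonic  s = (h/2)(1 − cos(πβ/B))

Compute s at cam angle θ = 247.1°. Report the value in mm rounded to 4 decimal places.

seg 1 [0°–40.6°] uniform, h=15: full span → s += 15 → s = 15.0000
seg 2 [40.6°–188.5°] dwell: s stays 15.0000
seg 3 [188.5°–360°] simple-harmonic, h=-11: θ=247.1° here. β=58.6, B=171.5. -11/2·(1 − cos(π·0.3417)) = -2.8760 → s = 12.1240

12.1240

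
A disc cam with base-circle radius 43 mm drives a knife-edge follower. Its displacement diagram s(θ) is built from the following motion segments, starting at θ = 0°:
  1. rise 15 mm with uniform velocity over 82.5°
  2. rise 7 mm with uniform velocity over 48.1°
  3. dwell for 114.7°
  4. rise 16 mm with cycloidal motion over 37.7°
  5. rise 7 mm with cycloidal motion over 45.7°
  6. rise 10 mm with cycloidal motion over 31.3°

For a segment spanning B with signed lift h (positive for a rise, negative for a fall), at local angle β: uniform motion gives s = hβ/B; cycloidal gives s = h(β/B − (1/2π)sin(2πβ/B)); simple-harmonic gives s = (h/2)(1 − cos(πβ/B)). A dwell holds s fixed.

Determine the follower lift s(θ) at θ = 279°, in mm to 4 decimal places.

seg 1 [0°–82.5°] uniform, h=15: full span → s += 15 → s = 15.0000
seg 2 [82.5°–130.6°] uniform, h=7: full span → s += 7 → s = 22.0000
seg 3 [130.6°–245.3°] dwell: s stays 22.0000
seg 4 [245.3°–283°] cycloidal, h=16: θ=279° here. β=33.7, B=37.7. 16·(0.8939 − sin(2π·0.8939)/(2π)) = 15.8770 → s = 37.8770

37.8770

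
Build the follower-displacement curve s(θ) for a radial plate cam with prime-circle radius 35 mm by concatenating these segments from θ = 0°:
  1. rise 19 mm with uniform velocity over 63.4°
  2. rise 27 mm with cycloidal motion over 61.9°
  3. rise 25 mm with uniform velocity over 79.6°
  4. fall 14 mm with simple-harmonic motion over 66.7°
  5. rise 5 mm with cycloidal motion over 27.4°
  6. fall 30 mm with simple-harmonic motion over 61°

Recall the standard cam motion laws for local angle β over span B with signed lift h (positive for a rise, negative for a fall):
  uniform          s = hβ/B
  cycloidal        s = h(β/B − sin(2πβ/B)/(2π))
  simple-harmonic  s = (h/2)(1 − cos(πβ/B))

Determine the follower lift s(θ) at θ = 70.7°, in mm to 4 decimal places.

seg 1 [0°–63.4°] uniform, h=19: full span → s += 19 → s = 19.0000
seg 2 [63.4°–125.3°] cycloidal, h=27: θ=70.7° here. β=7.3, B=61.9. 27·(0.1179 − sin(2π·0.1179)/(2π)) = 0.2835 → s = 19.2835

19.2835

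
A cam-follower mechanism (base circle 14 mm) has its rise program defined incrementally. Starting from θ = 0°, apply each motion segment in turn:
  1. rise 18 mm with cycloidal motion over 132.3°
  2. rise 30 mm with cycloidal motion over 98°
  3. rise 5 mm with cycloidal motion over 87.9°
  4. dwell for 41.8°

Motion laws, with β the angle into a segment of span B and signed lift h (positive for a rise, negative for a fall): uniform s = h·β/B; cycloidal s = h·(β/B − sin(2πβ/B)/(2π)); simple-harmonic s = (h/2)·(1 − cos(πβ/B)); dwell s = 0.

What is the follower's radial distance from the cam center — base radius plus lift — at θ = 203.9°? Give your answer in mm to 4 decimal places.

seg 1 [0°–132.3°] cycloidal, h=18: full span → s += 18 → s = 18.0000
seg 2 [132.3°–230.3°] cycloidal, h=30: θ=203.9° here. β=71.6, B=98. 30·(0.7306 − sin(2π·0.7306)/(2π)) = 26.6576 → s = 44.6576
radial distance = base radius + s = 14 + 44.6576 = 58.6576

58.6576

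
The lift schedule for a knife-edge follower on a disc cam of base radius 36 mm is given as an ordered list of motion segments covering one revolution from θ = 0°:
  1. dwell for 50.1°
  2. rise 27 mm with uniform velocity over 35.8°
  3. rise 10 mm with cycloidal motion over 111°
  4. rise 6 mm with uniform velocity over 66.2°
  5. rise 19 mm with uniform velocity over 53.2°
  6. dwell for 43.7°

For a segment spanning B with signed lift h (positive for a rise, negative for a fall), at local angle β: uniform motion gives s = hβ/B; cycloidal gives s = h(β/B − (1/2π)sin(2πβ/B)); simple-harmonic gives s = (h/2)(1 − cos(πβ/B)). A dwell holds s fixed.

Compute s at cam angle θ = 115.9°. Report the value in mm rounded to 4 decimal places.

seg 1 [0°–50.1°] dwell: s stays 0.0000
seg 2 [50.1°–85.9°] uniform, h=27: full span → s += 27 → s = 27.0000
seg 3 [85.9°–196.9°] cycloidal, h=10: θ=115.9° here. β=30, B=111. 10·(0.2703 − sin(2π·0.2703)/(2π)) = 1.1240 → s = 28.1240

28.1240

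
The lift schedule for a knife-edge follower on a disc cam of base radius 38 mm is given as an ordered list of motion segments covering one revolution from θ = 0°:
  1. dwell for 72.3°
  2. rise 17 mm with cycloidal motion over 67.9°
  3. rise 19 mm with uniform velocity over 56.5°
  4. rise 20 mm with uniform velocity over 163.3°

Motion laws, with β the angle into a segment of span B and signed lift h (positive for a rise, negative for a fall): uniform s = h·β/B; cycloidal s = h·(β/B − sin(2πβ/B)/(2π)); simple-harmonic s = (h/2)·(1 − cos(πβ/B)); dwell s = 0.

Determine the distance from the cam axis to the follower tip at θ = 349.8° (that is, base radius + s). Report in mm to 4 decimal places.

seg 1 [0°–72.3°] dwell: s stays 0.0000
seg 2 [72.3°–140.2°] cycloidal, h=17: full span → s += 17 → s = 17.0000
seg 3 [140.2°–196.7°] uniform, h=19: full span → s += 19 → s = 36.0000
seg 4 [196.7°–360°] uniform, h=20: θ=349.8° here. β=153.1, B=163.3. 20·153.1/163.3 = 18.7508 → s = 54.7508
radial distance = base radius + s = 38 + 54.7508 = 92.7508

92.7508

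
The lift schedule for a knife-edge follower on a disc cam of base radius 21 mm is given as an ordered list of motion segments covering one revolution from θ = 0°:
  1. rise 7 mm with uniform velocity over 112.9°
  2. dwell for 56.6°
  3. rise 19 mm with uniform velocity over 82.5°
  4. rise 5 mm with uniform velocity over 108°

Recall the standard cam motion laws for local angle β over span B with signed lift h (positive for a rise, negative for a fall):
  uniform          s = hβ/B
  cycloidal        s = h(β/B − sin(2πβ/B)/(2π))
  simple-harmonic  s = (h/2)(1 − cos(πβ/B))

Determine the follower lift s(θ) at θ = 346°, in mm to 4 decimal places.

seg 1 [0°–112.9°] uniform, h=7: full span → s += 7 → s = 7.0000
seg 2 [112.9°–169.5°] dwell: s stays 7.0000
seg 3 [169.5°–252°] uniform, h=19: full span → s += 19 → s = 26.0000
seg 4 [252°–360°] uniform, h=5: θ=346° here. β=94, B=108. 5·94/108 = 4.3519 → s = 30.3519

30.3519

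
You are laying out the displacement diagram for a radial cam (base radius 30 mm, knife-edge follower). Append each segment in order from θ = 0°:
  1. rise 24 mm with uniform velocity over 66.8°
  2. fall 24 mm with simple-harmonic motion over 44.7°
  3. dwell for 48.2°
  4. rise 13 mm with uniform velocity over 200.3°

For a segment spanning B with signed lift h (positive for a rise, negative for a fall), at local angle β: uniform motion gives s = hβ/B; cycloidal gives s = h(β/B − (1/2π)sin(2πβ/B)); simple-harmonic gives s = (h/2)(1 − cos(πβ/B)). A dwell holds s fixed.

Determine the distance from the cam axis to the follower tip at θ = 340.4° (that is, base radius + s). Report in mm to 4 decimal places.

seg 1 [0°–66.8°] uniform, h=24: full span → s += 24 → s = 24.0000
seg 2 [66.8°–111.5°] simple-harmonic, h=-24: full span → s += -24 → s = 0.0000
seg 3 [111.5°–159.7°] dwell: s stays 0.0000
seg 4 [159.7°–360°] uniform, h=13: θ=340.4° here. β=180.7, B=200.3. 13·180.7/200.3 = 11.7279 → s = 11.7279
radial distance = base radius + s = 30 + 11.7279 = 41.7279

41.7279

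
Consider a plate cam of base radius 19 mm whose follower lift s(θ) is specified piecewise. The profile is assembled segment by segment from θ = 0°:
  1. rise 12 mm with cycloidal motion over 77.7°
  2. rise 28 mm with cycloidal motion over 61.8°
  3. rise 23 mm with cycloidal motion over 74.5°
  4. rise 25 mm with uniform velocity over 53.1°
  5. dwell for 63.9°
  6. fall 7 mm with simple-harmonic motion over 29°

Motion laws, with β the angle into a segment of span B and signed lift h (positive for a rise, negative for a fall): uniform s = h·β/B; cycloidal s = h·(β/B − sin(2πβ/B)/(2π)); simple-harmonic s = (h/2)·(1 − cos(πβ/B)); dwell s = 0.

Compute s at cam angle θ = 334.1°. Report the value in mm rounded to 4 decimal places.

seg 1 [0°–77.7°] cycloidal, h=12: full span → s += 12 → s = 12.0000
seg 2 [77.7°–139.5°] cycloidal, h=28: full span → s += 28 → s = 40.0000
seg 3 [139.5°–214°] cycloidal, h=23: full span → s += 23 → s = 63.0000
seg 4 [214°–267.1°] uniform, h=25: full span → s += 25 → s = 88.0000
seg 5 [267.1°–331°] dwell: s stays 88.0000
seg 6 [331°–360°] simple-harmonic, h=-7: θ=334.1° here. β=3.1, B=29. -7/2·(1 − cos(π·0.1069)) = -0.1955 → s = 87.8045

87.8045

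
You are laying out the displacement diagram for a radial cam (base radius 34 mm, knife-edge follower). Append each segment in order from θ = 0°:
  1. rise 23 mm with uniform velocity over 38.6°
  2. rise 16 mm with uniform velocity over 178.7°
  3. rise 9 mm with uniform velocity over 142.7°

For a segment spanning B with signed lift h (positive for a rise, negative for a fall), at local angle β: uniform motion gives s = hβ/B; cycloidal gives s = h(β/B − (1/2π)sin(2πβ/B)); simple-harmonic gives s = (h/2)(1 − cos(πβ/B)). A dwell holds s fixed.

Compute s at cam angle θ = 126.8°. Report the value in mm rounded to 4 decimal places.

seg 1 [0°–38.6°] uniform, h=23: full span → s += 23 → s = 23.0000
seg 2 [38.6°–217.3°] uniform, h=16: θ=126.8° here. β=88.2, B=178.7. 16·88.2/178.7 = 7.8970 → s = 30.8970

30.8970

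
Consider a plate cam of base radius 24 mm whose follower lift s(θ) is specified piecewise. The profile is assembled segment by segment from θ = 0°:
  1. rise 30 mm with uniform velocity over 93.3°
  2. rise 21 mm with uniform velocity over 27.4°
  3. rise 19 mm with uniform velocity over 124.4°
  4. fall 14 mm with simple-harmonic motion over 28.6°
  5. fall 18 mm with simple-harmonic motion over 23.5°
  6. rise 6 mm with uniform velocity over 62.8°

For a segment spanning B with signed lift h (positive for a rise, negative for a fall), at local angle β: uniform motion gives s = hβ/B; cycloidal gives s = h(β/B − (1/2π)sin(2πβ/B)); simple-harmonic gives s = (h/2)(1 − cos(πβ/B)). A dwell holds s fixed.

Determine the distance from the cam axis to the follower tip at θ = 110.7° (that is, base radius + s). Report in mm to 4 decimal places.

seg 1 [0°–93.3°] uniform, h=30: full span → s += 30 → s = 30.0000
seg 2 [93.3°–120.7°] uniform, h=21: θ=110.7° here. β=17.4, B=27.4. 21·17.4/27.4 = 13.3358 → s = 43.3358
radial distance = base radius + s = 24 + 43.3358 = 67.3358

67.3358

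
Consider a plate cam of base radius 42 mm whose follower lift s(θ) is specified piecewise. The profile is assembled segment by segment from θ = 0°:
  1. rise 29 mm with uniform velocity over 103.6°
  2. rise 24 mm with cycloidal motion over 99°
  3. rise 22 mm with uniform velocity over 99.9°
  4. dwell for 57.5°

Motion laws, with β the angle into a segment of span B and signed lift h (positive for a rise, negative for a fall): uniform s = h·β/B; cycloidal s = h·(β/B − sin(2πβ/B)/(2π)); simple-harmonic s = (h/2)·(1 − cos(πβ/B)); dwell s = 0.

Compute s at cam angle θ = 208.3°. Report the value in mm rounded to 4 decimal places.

seg 1 [0°–103.6°] uniform, h=29: full span → s += 29 → s = 29.0000
seg 2 [103.6°–202.6°] cycloidal, h=24: full span → s += 24 → s = 53.0000
seg 3 [202.6°–302.5°] uniform, h=22: θ=208.3° here. β=5.7, B=99.9. 22·5.7/99.9 = 1.2553 → s = 54.2553

54.2553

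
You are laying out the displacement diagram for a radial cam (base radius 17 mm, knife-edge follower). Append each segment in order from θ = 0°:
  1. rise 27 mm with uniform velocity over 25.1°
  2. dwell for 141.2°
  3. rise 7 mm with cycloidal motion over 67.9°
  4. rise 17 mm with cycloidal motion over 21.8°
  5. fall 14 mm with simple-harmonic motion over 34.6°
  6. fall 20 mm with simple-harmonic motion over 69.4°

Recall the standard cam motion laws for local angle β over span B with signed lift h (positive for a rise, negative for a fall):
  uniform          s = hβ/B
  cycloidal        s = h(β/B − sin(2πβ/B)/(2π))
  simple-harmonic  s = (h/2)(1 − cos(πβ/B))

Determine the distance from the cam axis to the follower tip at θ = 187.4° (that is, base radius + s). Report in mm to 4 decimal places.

seg 1 [0°–25.1°] uniform, h=27: full span → s += 27 → s = 27.0000
seg 2 [25.1°–166.3°] dwell: s stays 27.0000
seg 3 [166.3°–234.2°] cycloidal, h=7: θ=187.4° here. β=21.1, B=67.9. 7·(0.3108 − sin(2π·0.3108)/(2π)) = 1.1414 → s = 28.1414
radial distance = base radius + s = 17 + 28.1414 = 45.1414

45.1414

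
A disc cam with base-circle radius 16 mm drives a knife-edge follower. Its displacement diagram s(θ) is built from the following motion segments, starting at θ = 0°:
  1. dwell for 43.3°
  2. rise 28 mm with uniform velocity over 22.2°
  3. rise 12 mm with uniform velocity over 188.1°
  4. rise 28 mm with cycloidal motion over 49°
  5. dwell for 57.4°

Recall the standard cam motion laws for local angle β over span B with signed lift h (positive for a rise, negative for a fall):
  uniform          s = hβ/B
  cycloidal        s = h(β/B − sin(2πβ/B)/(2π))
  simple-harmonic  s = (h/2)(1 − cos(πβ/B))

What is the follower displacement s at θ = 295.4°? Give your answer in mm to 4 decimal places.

seg 1 [0°–43.3°] dwell: s stays 0.0000
seg 2 [43.3°–65.5°] uniform, h=28: full span → s += 28 → s = 28.0000
seg 3 [65.5°–253.6°] uniform, h=12: full span → s += 12 → s = 40.0000
seg 4 [253.6°–302.6°] cycloidal, h=28: θ=295.4° here. β=41.8, B=49. 28·(0.8531 − sin(2π·0.8531)/(2π)) = 27.4399 → s = 67.4399

67.4399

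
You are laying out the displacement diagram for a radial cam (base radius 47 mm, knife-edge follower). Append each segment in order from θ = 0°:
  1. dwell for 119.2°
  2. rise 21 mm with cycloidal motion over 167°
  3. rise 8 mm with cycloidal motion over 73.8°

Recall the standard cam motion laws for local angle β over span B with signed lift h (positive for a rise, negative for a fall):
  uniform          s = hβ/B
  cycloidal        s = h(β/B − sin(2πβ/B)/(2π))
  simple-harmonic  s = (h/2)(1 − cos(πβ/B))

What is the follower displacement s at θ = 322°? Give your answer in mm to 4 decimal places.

seg 1 [0°–119.2°] dwell: s stays 0.0000
seg 2 [119.2°–286.2°] cycloidal, h=21: full span → s += 21 → s = 21.0000
seg 3 [286.2°–360°] cycloidal, h=8: θ=322° here. β=35.8, B=73.8. 8·(0.4851 − sin(2π·0.4851)/(2π)) = 3.7617 → s = 24.7617

24.7617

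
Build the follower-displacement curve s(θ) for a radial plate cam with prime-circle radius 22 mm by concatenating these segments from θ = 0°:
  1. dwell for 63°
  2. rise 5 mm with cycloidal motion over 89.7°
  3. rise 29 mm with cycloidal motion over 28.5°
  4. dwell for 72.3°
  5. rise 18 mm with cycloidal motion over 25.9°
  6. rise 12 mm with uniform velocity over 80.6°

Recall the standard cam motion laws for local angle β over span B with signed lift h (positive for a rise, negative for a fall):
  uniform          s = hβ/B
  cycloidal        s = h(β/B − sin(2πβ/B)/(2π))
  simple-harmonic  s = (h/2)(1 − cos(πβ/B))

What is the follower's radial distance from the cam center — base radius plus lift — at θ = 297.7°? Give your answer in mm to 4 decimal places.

seg 1 [0°–63°] dwell: s stays 0.0000
seg 2 [63°–152.7°] cycloidal, h=5: full span → s += 5 → s = 5.0000
seg 3 [152.7°–181.2°] cycloidal, h=29: full span → s += 29 → s = 34.0000
seg 4 [181.2°–253.5°] dwell: s stays 34.0000
seg 5 [253.5°–279.4°] cycloidal, h=18: full span → s += 18 → s = 52.0000
seg 6 [279.4°–360°] uniform, h=12: θ=297.7° here. β=18.3, B=80.6. 12·18.3/80.6 = 2.7246 → s = 54.7246
radial distance = base radius + s = 22 + 54.7246 = 76.7246

76.7246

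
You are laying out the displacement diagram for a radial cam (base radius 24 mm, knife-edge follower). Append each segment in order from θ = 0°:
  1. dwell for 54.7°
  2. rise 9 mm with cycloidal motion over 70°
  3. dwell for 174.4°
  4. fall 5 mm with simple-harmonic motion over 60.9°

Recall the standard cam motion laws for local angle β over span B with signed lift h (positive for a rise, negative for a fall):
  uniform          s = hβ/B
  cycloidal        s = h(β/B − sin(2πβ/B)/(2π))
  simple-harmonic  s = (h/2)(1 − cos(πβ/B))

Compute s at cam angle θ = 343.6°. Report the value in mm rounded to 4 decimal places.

seg 1 [0°–54.7°] dwell: s stays 0.0000
seg 2 [54.7°–124.7°] cycloidal, h=9: full span → s += 9 → s = 9.0000
seg 3 [124.7°–299.1°] dwell: s stays 9.0000
seg 4 [299.1°–360°] simple-harmonic, h=-5: θ=343.6° here. β=44.5, B=60.9. -5/2·(1 − cos(π·0.7307)) = -4.1574 → s = 4.8426

4.8426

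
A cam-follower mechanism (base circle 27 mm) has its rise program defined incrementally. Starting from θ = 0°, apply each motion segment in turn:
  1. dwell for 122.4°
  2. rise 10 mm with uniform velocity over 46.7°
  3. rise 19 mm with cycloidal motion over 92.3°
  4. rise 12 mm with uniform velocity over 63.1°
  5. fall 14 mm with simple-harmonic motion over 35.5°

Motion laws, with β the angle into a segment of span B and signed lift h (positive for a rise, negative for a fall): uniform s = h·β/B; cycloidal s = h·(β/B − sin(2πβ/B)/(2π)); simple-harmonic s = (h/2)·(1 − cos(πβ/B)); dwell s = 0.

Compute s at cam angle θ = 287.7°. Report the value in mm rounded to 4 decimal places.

seg 1 [0°–122.4°] dwell: s stays 0.0000
seg 2 [122.4°–169.1°] uniform, h=10: full span → s += 10 → s = 10.0000
seg 3 [169.1°–261.4°] cycloidal, h=19: full span → s += 19 → s = 29.0000
seg 4 [261.4°–324.5°] uniform, h=12: θ=287.7° here. β=26.3, B=63.1. 12·26.3/63.1 = 5.0016 → s = 34.0016

34.0016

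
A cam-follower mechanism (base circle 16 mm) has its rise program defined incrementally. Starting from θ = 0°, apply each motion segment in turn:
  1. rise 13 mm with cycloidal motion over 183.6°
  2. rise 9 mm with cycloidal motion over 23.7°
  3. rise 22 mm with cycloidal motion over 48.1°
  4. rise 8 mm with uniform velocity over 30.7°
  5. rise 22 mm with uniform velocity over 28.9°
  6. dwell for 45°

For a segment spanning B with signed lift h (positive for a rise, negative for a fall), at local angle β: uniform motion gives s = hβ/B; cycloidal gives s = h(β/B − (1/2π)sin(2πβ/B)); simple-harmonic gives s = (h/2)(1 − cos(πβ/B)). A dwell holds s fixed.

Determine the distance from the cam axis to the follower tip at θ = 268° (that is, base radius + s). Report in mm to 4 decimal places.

seg 1 [0°–183.6°] cycloidal, h=13: full span → s += 13 → s = 13.0000
seg 2 [183.6°–207.3°] cycloidal, h=9: full span → s += 9 → s = 22.0000
seg 3 [207.3°–255.4°] cycloidal, h=22: full span → s += 22 → s = 44.0000
seg 4 [255.4°–286.1°] uniform, h=8: θ=268° here. β=12.6, B=30.7. 8·12.6/30.7 = 3.2834 → s = 47.2834
radial distance = base radius + s = 16 + 47.2834 = 63.2834

63.2834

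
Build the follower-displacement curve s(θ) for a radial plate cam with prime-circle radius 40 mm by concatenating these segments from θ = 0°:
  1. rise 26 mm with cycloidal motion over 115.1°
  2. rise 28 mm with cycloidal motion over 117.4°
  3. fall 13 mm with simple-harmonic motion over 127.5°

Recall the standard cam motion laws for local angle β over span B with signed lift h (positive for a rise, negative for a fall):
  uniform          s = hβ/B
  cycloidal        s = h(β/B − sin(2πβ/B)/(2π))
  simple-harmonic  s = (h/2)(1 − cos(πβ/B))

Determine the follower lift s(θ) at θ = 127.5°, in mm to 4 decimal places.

seg 1 [0°–115.1°] cycloidal, h=26: full span → s += 26 → s = 26.0000
seg 2 [115.1°–232.5°] cycloidal, h=28: θ=127.5° here. β=12.4, B=117.4. 28·(0.1056 − sin(2π·0.1056)/(2π)) = 0.2124 → s = 26.2124

26.2124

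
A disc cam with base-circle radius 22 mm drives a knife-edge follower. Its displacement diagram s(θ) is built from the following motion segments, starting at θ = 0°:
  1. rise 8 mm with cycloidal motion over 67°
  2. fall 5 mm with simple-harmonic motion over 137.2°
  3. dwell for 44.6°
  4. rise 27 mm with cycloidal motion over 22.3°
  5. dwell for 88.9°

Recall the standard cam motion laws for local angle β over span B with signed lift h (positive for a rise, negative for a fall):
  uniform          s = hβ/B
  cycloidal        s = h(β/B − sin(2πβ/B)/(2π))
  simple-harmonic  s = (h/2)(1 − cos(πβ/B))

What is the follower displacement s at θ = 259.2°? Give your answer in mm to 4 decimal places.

seg 1 [0°–67°] cycloidal, h=8: full span → s += 8 → s = 8.0000
seg 2 [67°–204.2°] simple-harmonic, h=-5: full span → s += -5 → s = 3.0000
seg 3 [204.2°–248.8°] dwell: s stays 3.0000
seg 4 [248.8°–271.1°] cycloidal, h=27: θ=259.2° here. β=10.4, B=22.3. 27·(0.4664 − sin(2π·0.4664)/(2π)) = 11.6906 → s = 14.6906

14.6906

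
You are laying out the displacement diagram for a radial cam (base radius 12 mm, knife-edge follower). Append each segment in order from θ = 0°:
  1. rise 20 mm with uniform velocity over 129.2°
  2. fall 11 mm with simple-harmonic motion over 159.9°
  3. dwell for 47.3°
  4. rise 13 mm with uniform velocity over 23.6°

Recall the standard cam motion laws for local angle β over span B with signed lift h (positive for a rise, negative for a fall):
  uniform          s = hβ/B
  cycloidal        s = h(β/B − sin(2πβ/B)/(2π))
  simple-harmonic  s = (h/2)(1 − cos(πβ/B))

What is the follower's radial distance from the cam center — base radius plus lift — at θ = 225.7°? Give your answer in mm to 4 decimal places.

seg 1 [0°–129.2°] uniform, h=20: full span → s += 20 → s = 20.0000
seg 2 [129.2°–289.1°] simple-harmonic, h=-11: θ=225.7° here. β=96.5, B=159.9. -11/2·(1 − cos(π·0.6035)) = -7.2570 → s = 12.7430
radial distance = base radius + s = 12 + 12.7430 = 24.7430

24.7430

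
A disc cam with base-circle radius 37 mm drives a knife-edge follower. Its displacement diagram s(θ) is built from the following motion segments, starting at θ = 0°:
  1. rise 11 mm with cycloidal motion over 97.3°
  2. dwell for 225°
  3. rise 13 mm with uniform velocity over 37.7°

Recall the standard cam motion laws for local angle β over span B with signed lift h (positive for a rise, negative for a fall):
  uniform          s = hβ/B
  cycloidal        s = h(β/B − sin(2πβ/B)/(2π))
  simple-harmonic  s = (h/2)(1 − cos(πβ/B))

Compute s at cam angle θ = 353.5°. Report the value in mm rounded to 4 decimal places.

seg 1 [0°–97.3°] cycloidal, h=11: full span → s += 11 → s = 11.0000
seg 2 [97.3°–322.3°] dwell: s stays 11.0000
seg 3 [322.3°–360°] uniform, h=13: θ=353.5° here. β=31.2, B=37.7. 13·31.2/37.7 = 10.7586 → s = 21.7586

21.7586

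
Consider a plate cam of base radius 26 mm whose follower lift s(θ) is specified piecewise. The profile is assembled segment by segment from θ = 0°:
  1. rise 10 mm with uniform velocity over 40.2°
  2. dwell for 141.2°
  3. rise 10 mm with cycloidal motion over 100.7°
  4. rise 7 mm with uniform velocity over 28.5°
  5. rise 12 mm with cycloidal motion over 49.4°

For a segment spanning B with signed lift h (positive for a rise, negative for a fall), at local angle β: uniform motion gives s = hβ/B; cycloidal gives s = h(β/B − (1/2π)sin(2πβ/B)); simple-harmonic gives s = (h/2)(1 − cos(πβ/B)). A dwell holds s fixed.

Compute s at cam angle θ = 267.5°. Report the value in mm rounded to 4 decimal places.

seg 1 [0°–40.2°] uniform, h=10: full span → s += 10 → s = 10.0000
seg 2 [40.2°–181.4°] dwell: s stays 10.0000
seg 3 [181.4°–282.1°] cycloidal, h=10: θ=267.5° here. β=86.1, B=100.7. 10·(0.8550 − sin(2π·0.8550)/(2π)) = 9.8076 → s = 19.8076

19.8076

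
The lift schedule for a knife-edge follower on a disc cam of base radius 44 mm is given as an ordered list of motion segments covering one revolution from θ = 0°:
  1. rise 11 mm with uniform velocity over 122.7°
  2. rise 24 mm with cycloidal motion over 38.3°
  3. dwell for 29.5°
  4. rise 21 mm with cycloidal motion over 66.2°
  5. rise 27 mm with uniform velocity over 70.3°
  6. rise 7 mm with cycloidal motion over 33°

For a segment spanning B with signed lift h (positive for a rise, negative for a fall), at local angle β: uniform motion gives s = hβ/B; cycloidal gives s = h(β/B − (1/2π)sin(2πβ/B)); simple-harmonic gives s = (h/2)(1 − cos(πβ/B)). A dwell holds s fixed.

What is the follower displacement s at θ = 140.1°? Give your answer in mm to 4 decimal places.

seg 1 [0°–122.7°] uniform, h=11: full span → s += 11 → s = 11.0000
seg 2 [122.7°–161°] cycloidal, h=24: θ=140.1° here. β=17.4, B=38.3. 24·(0.4543 − sin(2π·0.4543)/(2π)) = 9.8218 → s = 20.8218

20.8218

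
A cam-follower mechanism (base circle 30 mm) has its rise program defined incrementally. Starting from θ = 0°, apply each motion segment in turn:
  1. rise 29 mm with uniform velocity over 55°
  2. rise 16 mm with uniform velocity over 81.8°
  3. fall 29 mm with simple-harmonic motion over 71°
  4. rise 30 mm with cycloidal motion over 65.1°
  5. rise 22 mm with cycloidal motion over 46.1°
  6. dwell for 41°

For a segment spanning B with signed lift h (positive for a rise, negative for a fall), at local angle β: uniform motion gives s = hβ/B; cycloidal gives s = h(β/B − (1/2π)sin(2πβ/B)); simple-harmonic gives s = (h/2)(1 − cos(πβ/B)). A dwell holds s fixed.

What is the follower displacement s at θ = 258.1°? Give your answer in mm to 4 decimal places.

seg 1 [0°–55°] uniform, h=29: full span → s += 29 → s = 29.0000
seg 2 [55°–136.8°] uniform, h=16: full span → s += 16 → s = 45.0000
seg 3 [136.8°–207.8°] simple-harmonic, h=-29: full span → s += -29 → s = 16.0000
seg 4 [207.8°–272.9°] cycloidal, h=30: θ=258.1° here. β=50.3, B=65.1. 30·(0.7727 − sin(2π·0.7727)/(2π)) = 27.9061 → s = 43.9061

43.9061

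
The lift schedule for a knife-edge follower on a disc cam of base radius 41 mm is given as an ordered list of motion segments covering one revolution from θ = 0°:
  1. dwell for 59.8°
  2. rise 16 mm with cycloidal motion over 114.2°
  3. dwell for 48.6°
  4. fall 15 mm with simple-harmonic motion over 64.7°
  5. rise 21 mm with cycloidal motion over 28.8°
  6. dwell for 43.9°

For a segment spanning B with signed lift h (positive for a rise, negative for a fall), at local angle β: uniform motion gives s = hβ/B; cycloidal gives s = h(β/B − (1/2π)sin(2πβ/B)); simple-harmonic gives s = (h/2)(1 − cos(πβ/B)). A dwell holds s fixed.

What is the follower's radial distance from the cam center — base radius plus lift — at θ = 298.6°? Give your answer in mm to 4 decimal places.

seg 1 [0°–59.8°] dwell: s stays 0.0000
seg 2 [59.8°–174°] cycloidal, h=16: full span → s += 16 → s = 16.0000
seg 3 [174°–222.6°] dwell: s stays 16.0000
seg 4 [222.6°–287.3°] simple-harmonic, h=-15: full span → s += -15 → s = 1.0000
seg 5 [287.3°–316.1°] cycloidal, h=21: θ=298.6° here. β=11.3, B=28.8. 21·(0.3924 − sin(2π·0.3924)/(2π)) = 6.1476 → s = 7.1476
radial distance = base radius + s = 41 + 7.1476 = 48.1476

48.1476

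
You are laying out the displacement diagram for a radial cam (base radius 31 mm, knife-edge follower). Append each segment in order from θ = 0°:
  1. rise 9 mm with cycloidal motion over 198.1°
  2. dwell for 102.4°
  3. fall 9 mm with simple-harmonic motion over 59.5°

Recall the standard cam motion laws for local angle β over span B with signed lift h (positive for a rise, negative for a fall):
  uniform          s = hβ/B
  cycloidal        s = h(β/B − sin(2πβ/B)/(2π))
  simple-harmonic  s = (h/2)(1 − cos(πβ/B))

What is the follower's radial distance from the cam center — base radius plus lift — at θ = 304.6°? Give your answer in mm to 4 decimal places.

seg 1 [0°–198.1°] cycloidal, h=9: full span → s += 9 → s = 9.0000
seg 2 [198.1°–300.5°] dwell: s stays 9.0000
seg 3 [300.5°–360°] simple-harmonic, h=-9: θ=304.6° here. β=4.1, B=59.5. -9/2·(1 − cos(π·0.0689)) = -0.1050 → s = 8.8950
radial distance = base radius + s = 31 + 8.8950 = 39.8950

39.8950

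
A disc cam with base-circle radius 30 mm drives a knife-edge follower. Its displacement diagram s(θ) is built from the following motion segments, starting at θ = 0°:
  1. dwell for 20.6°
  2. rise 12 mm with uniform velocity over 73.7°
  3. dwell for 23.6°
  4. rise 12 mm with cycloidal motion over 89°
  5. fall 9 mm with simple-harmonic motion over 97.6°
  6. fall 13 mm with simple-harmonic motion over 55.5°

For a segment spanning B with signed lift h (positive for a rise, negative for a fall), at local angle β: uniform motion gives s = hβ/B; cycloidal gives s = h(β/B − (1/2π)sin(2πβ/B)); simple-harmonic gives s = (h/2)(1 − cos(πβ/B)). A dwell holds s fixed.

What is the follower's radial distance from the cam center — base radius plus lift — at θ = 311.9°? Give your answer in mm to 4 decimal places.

seg 1 [0°–20.6°] dwell: s stays 0.0000
seg 2 [20.6°–94.3°] uniform, h=12: full span → s += 12 → s = 12.0000
seg 3 [94.3°–117.9°] dwell: s stays 12.0000
seg 4 [117.9°–206.9°] cycloidal, h=12: full span → s += 12 → s = 24.0000
seg 5 [206.9°–304.5°] simple-harmonic, h=-9: full span → s += -9 → s = 15.0000
seg 6 [304.5°–360°] simple-harmonic, h=-13: θ=311.9° here. β=7.4, B=55.5. -13/2·(1 − cos(π·0.1333)) = -0.5620 → s = 14.4380
radial distance = base radius + s = 30 + 14.4380 = 44.4380

44.4380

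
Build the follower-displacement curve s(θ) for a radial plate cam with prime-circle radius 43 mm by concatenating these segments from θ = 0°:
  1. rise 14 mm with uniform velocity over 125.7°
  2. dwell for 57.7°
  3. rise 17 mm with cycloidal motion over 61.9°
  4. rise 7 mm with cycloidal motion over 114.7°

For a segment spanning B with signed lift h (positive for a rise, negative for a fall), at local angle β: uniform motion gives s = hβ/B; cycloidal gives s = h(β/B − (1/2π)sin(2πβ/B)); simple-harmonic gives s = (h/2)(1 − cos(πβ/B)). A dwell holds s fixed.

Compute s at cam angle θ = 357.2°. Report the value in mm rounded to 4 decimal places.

seg 1 [0°–125.7°] uniform, h=14: full span → s += 14 → s = 14.0000
seg 2 [125.7°–183.4°] dwell: s stays 14.0000
seg 3 [183.4°–245.3°] cycloidal, h=17: full span → s += 17 → s = 31.0000
seg 4 [245.3°–360°] cycloidal, h=7: θ=357.2° here. β=111.9, B=114.7. 7·(0.9756 − sin(2π·0.9756)/(2π)) = 6.9993 → s = 37.9993

37.9993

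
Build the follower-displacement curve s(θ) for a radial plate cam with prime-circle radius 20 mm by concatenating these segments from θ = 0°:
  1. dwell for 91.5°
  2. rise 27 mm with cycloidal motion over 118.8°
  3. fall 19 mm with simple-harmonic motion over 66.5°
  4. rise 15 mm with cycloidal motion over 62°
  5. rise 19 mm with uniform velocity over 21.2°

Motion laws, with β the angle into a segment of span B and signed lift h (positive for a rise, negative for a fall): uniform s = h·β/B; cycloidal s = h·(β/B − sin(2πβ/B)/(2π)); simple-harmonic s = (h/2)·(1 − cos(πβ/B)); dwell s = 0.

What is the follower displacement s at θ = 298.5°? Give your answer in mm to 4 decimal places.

seg 1 [0°–91.5°] dwell: s stays 0.0000
seg 2 [91.5°–210.3°] cycloidal, h=27: full span → s += 27 → s = 27.0000
seg 3 [210.3°–276.8°] simple-harmonic, h=-19: full span → s += -19 → s = 8.0000
seg 4 [276.8°–338.8°] cycloidal, h=15: θ=298.5° here. β=21.7, B=62. 15·(0.3500 − sin(2π·0.3500)/(2π)) = 3.3186 → s = 11.3186

11.3186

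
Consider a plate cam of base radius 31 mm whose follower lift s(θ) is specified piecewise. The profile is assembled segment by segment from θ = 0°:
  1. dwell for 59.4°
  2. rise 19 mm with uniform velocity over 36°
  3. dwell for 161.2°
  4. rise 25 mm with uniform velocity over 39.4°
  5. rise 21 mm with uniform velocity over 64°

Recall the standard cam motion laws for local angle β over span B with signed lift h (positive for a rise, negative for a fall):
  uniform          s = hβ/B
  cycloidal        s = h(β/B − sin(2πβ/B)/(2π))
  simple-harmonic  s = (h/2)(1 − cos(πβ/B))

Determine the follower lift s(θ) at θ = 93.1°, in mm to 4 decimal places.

seg 1 [0°–59.4°] dwell: s stays 0.0000
seg 2 [59.4°–95.4°] uniform, h=19: θ=93.1° here. β=33.7, B=36. 19·33.7/36 = 17.7861 → s = 17.7861

17.7861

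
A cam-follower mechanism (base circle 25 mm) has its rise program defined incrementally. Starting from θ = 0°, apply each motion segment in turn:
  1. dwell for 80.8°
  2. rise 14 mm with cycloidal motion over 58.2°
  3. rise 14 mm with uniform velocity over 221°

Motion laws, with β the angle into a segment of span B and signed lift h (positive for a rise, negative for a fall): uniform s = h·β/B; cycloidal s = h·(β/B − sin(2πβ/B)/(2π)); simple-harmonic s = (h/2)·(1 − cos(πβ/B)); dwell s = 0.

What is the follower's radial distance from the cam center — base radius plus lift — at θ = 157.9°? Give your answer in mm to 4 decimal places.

seg 1 [0°–80.8°] dwell: s stays 0.0000
seg 2 [80.8°–139°] cycloidal, h=14: full span → s += 14 → s = 14.0000
seg 3 [139°–360°] uniform, h=14: θ=157.9° here. β=18.9, B=221. 14·18.9/221 = 1.1973 → s = 15.1973
radial distance = base radius + s = 25 + 15.1973 = 40.1973

40.1973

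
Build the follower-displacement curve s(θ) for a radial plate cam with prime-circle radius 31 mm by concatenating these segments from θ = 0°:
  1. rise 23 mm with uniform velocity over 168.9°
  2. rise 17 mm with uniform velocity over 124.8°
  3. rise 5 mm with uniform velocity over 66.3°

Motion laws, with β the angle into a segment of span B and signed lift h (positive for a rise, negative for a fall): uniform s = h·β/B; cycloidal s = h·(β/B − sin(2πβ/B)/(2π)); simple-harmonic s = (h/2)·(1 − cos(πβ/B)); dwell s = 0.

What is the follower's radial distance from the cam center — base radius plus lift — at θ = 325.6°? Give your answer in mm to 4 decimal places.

seg 1 [0°–168.9°] uniform, h=23: full span → s += 23 → s = 23.0000
seg 2 [168.9°–293.7°] uniform, h=17: full span → s += 17 → s = 40.0000
seg 3 [293.7°–360°] uniform, h=5: θ=325.6° here. β=31.9, B=66.3. 5·31.9/66.3 = 2.4057 → s = 42.4057
radial distance = base radius + s = 31 + 42.4057 = 73.4057

73.4057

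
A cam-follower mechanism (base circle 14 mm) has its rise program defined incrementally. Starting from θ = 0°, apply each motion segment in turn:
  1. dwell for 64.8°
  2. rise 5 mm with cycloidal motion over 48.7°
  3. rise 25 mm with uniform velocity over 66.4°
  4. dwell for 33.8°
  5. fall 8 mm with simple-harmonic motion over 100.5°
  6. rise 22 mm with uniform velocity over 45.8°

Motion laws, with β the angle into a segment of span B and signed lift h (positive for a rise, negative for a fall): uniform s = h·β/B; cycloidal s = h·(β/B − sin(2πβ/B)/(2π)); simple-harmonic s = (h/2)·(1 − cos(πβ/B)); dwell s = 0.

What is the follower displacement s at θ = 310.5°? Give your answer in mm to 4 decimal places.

seg 1 [0°–64.8°] dwell: s stays 0.0000
seg 2 [64.8°–113.5°] cycloidal, h=5: full span → s += 5 → s = 5.0000
seg 3 [113.5°–179.9°] uniform, h=25: full span → s += 25 → s = 30.0000
seg 4 [179.9°–213.7°] dwell: s stays 30.0000
seg 5 [213.7°–314.2°] simple-harmonic, h=-8: θ=310.5° here. β=96.8, B=100.5. -8/2·(1 − cos(π·0.9632)) = -7.9733 → s = 22.0267

22.0267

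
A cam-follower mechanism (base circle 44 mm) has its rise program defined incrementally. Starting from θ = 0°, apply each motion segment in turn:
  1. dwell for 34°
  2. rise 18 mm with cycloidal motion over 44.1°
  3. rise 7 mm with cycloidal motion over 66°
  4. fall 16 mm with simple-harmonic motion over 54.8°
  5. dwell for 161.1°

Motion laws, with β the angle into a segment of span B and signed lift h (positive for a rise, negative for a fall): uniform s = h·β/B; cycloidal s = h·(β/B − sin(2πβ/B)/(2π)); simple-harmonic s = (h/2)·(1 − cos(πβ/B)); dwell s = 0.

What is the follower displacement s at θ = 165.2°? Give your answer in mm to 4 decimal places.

seg 1 [0°–34°] dwell: s stays 0.0000
seg 2 [34°–78.1°] cycloidal, h=18: full span → s += 18 → s = 18.0000
seg 3 [78.1°–144.1°] cycloidal, h=7: full span → s += 7 → s = 25.0000
seg 4 [144.1°–198.9°] simple-harmonic, h=-16: θ=165.2° here. β=21.1, B=54.8. -16/2·(1 − cos(π·0.3850)) = -5.1731 → s = 19.8269

19.8269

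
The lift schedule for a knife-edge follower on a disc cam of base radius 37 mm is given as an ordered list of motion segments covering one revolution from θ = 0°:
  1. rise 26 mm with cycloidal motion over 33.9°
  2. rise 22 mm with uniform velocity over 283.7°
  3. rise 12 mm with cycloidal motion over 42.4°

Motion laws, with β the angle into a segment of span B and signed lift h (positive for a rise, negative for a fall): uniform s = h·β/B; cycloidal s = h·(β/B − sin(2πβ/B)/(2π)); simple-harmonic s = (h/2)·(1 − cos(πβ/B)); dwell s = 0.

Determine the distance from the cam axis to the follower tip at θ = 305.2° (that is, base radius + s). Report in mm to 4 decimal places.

seg 1 [0°–33.9°] cycloidal, h=26: full span → s += 26 → s = 26.0000
seg 2 [33.9°–317.6°] uniform, h=22: θ=305.2° here. β=271.3, B=283.7. 22·271.3/283.7 = 21.0384 → s = 47.0384
radial distance = base radius + s = 37 + 47.0384 = 84.0384

84.0384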